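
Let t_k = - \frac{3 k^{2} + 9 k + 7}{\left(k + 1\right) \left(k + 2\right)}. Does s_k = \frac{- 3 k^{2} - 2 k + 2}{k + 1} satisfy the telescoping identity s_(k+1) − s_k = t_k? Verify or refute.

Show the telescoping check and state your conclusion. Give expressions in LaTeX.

s_(k+1) = (-2*k - 3*(k + 1)**2)/(k + 2)
s_(k+1) − s_k = (-3*k**2 - 9*k - 7)/(k**2 + 3*k + 2)
(s_(k+1) − s_k) − t_k = 0

Valid — Δs_k = t_k.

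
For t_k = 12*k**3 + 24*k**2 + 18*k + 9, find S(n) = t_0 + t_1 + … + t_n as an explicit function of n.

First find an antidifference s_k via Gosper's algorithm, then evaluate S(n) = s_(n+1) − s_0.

S(n) = 3*n**4 + 14*n**3 + 24*n**2 + 22*n + 9

Ratio r(k) = (4*k**3 + 20*k**2 + 34*k + 21)/(4*k**3 + 8*k**2 + 6*k + 3).
Factor: A=1; B=1; C=k**3 + 2*k**2 + 3*k/2 + 3/4.
Solve (1)·f(k+1) − (1)·f(k) = k**3 + 2*k**2 + 3*k/2 + 3/4.
deg f ≤ 4 (via 0,0,3).
Match coefficients ⇒ f(k) = k*(3*k**3 + 2*k**2 + 4)/12.
Get s_k = R·t_k = k*(3*k**3 + 2*k**2 + 4) with R(k) = B(k−1)f(k)/C(k) = k*(3*k**3 + 2*k**2 + 4)/(3*(4*k**3 + 8*k**2 + 6*k + 3)).
Check: Δs_k = 12*k**3 + 24*k**2 + 18*k + 9. ✓
s_(n+1) = 3*n**4 + 14*n**3 + 24*n**2 + 22*n + 9 and s_(0) = 0, so S(n) = 3*n**4 + 14*n**3 + 24*n**2 + 22*n + 9.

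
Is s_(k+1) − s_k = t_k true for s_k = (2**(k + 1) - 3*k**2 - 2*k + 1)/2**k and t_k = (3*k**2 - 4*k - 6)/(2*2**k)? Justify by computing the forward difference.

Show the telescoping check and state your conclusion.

Valid — Δs_k = t_k.

s_(k+1) = (4*2**k - 3*k**2 - 8*k - 4)/(2*2**k)
s_(k+1) − s_k = (3*k**2 - 4*k - 6)/(2*2**k)
(s_(k+1) − s_k) − t_k = 0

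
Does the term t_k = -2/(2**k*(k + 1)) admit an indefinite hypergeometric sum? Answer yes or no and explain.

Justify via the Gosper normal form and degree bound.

No — t_k has no hypergeometric antidifference.

Compute t_(k+1)/t_k: get (k + 1)/(2*(k + 2)).
Normal form (A,B,C) = (k/2 + 1/2, k + 2, 1).
Need (k/2 + 1/2)·f(k+1) − (k + 1)·f(k) = 1.
From deg A=1, deg B=1, deg C=0: d=-1.
d = -1 < 0 ⇒ no nonzero polynomial f; not summable.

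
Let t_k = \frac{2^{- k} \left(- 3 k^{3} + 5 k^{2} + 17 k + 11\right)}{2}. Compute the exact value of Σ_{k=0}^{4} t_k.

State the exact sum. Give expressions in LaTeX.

t_(k+1)/t_k = (3*k**3 + 4*k**2 - 18*k - 30)/(2*(3*k**3 - 5*k**2 - 17*k - 11)).
Take A(k)=1/2, B(k)=1, C(k)=k**3 - 5*k**2/3 - 17*k/3 - 11/3.
Need (1/2)·f(k+1) − (1)·f(k) = k**3 - 5*k**2/3 - 17*k/3 - 11/3.
From deg A=0, deg B=0, deg C=3: d=3.
Solve for f: f(k) = -2*(3*k**3 + 4*k**2 - 4)/3 (degree 3 ≤ 3).
R(k) = B(k−1)·f(k)/C(k) = -2*(3*k**3 + 4*k**2 - 4)/(3*k**3 - 5*k**2 - 17*k - 11); s_k = R·t_k = (3*k**3 + 4*k**2 - 4)/2**k.
Verify: (-3*k**3 + 5*k**2 + 17*k + 11)/(2*2**k) matches t_k.
Telescoping: Σ = s_(5) − s_(0) = 471/32 − (-4) = 599/32.

Σ = 599/32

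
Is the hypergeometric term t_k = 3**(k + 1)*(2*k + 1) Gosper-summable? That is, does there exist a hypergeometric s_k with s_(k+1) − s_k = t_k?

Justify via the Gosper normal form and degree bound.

Yes. s_k = 3**(k + 1)*(k - 1).

Ratio r(k) = 3*(2*k + 3)/(2*k + 1).
Take A(k)=3, B(k)=1, C(k)=k + 1/2.
f must satisfy (3)·f(k+1) − (1)·f(k) = k + 1/2.
Bound: deg f ≤ 1.
Solving with deg f ≤ 1: f(k) = (k - 1)/2.
R(k) = B(k−1)·f(k)/C(k) = (k - 1)/(2*k + 1); s_k = R·t_k = 3**(k + 1)*(k - 1).
Verify: 3**(k + 1)*(2*k + 1) matches t_k.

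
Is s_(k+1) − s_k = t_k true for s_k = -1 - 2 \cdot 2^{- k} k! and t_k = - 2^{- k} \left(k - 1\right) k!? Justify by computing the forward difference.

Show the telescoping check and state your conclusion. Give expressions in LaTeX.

s_(k+1) = -(2**k + k*factorial(k) + factorial(k))/2**k
s_(k+1) − s_k = -(k - 1)*factorial(k)/2**k
(s_(k+1) − s_k) − t_k = 0

valid (s_(k+1) − s_k reduces to t_k)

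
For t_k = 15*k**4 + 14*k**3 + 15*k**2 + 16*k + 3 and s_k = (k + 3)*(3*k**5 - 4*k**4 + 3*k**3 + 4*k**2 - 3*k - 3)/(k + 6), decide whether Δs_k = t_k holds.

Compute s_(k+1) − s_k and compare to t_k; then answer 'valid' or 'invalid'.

s_(k+1) = k*(3*k**5 + 23*k**4 + 61*k**3 + 87*k**2 + 89*k + 52)/(k + 7)
s_(k+1) − s_k = (15*k**6 + 173*k**5 + 503*k**4 + 511*k**3 + 535*k**2 + 405*k + 63)/(k**2 + 13*k + 42)
(s_(k+1) − s_k) − t_k = 9*(-4*k**5 - 36*k**4 - 32*k**3 - 34*k**2 - 34*k - 7)/(k**2 + 13*k + 42)

Invalid: residual 9*(-4*k**5 - 36*k**4 - 32*k**3 - 34*k**2 - 34*k - 7)/(k**2 + 13*k + 42) ≠ 0.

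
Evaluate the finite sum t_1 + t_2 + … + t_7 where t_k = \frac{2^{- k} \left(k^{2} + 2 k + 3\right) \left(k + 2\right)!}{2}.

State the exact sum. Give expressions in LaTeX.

Σ = 113397

Step 1: r(k) = (k + 3)*(2*k + (k + 1)**2 + 5)/(2*(k**2 + 2*k + 3)).
Take A(k)=k/2 + 3/2, B(k)=1, C(k)=k**2 + 2*k + 3.
Need (k/2 + 3/2)·f(k+1) − (1)·f(k) = k**2 + 2*k + 3.
Bound: deg f ≤ 1.
A polynomial solution: f(k) = 2*k.
Then R = B(k−1)f/C = 2*k/(k**2 + 2*k + 3), so s_k = R(k)·t_k = k*factorial(k + 2)/2**k.
Δs = (k**2 + 2*k + 3)*factorial(k + 2)/(2*2**k), as required.
Σ_(k=1)^(7) t_k = s_(8) − s_(1) = 113400 − (3) = 113397.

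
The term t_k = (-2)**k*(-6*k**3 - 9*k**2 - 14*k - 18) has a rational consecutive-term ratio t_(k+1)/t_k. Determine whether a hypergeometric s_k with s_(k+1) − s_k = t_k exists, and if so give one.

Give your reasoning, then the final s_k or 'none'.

s_k = (-2)**k*(2*k**3 - k**2 + 2*k + 4)

Ratio r(k) = 2*(-6*k**3 - 27*k**2 - 50*k - 47)/(6*k**3 + 9*k**2 + 14*k + 18).
A = -2, B = 1, C = k**3 + 3*k**2/2 + 7*k/3 + 3.
f must satisfy (-2)·f(k+1) − (1)·f(k) = k**3 + 3*k**2/2 + 7*k/3 + 3.
d = 3 from the (0,0,3) case.
Solving with deg f ≤ 3: f(k) = -(2*k**3 - k**2 + 2*k + 4)/6.
R(k) = B(k−1)·f(k)/C(k) = -(2*k**3 - k**2 + 2*k + 4)/(6*k**3 + 9*k**2 + 14*k + 18); s_k = R·t_k = (-2)**k*(2*k**3 - k**2 + 2*k + 4).
Check: Δs_k = (-2)**k*(-6*k**3 - 9*k**2 - 14*k - 18). ✓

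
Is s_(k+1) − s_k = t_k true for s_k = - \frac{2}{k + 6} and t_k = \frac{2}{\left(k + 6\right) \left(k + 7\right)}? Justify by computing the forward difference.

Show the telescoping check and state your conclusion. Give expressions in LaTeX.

Valid — Δs_k = t_k.

s_(k+1) = -2/(k + 7)
s_(k+1) − s_k = 2/((k + 6)*(k + 7))
(s_(k+1) − s_k) − t_k = 0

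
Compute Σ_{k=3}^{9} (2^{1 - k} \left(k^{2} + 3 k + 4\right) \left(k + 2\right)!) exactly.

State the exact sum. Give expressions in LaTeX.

Σ = 20581860

Ratio r(k) = (k + 3)*(3*k + (k + 1)**2 + 7)/(2*(k**2 + 3*k + 4)).
Normal form (A,B,C) = (k/2 + 3/2, 1, k**2 + 3*k + 4).
f must satisfy (k/2 + 3/2)·f(k+1) − (1)·f(k) = k**2 + 3*k + 4.
deg f ≤ 1 (via 1,0,2).
Solve for f: f(k) = 2*(k + 1) (degree 1 ≤ 1).
R(k) = B(k−1)·f(k)/C(k) = 2*(k + 1)/(k**2 + 3*k + 4); s_k = R·t_k = 2**(2 - k)*(k + 1)*factorial(k + 2).
Δs = 2**(1 - k)*(k**2 + 3*k + 4)*factorial(k + 2), as required.
Evaluate s at k=10 and k=3: 20582100 and 240; difference 20581860.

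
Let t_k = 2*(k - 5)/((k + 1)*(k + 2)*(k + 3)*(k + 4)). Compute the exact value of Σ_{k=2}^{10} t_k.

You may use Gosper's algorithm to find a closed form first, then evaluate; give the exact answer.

The ratio is (k - 4)*(k + 1)/((k - 5)*(k + 5)).
Gosper form: A/B · C(k+1)/C(k) with A=k + 1, B=k + 5, C=k - 5.
Need (k + 1)·f(k+1) − (k + 4)·f(k) = k - 5.
deg f ≤ 3 (via 1,1,1).
Solve for f: f(k) = -k*(k**2 + 6*k + 13)/4 (degree 3 ≤ 3).
So s_k = (B(k−1)f/C)·t_k = (-k*(k + 4)*(k**2 + 6*k + 13)/(4*(k - 5)))·t_k = k*(-k**2 - 6*k - 13)/(2*(k + 1)*(k + 2)*(k + 3)).
s_(k+1) − s_k = 2*(k - 5)/(k**4 + 10*k**3 + 35*k**2 + 50*k + 24) = t_k.
Evaluate s at k=11 and k=2: -275/546 and -29/60; difference -37/1820.

Σ = -37/1820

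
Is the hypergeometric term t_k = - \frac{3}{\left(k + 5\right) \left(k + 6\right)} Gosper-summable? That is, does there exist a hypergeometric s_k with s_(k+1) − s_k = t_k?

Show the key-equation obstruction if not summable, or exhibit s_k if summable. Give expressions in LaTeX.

t_(k+1)/t_k = (k + 5)/(k + 7).
Take A(k)=k + 5, B(k)=k + 7, C(k)=1.
f must satisfy (k + 5)·f(k+1) − (k + 6)·f(k) = 1.
Degrees (1,1,0) ⇒ d ≤ 1.
Solving with deg f ≤ 1: f(k) = k/5.
Certificate R = B(k−1)f/C = k*(k + 6)/5 gives s_k = -3*k/(5*k + 25).
Δs = -3/(k**2 + 11*k + 30), as required.

Yes. s_k = - \frac{3 k}{5 k + 25}.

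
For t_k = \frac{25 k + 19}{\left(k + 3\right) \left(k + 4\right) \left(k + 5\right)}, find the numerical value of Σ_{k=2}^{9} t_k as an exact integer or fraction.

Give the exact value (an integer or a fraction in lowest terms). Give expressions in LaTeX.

Step 1: r(k) = (k + 3)*(25*k + 44)/((k + 6)*(25*k + 19)).
Normal form (A,B,C) = (k + 3, k + 6, k + 19/25).
Need (k + 3)·f(k+1) − (k + 5)·f(k) = k + 19/25.
From deg A=1, deg B=1, deg C=1: d=2.
Solving with deg f ≤ 2: f(k) = k*(47*k + 29)/300.
Then R = B(k−1)f/C = k*(k + 5)*(47*k + 29)/(12*(25*k + 19)), so s_k = R(k)·t_k = k*(47*k + 29)/(12*(k + 3)*(k + 4)).
Verify: (25*k + 19)/(k**3 + 12*k**2 + 47*k + 60) matches t_k.
Σ_(k=2)^(9) t_k = s_(10) − s_(2) = 2495/1092 − (41/60) = 2186/1365.

Σ = 2186/1365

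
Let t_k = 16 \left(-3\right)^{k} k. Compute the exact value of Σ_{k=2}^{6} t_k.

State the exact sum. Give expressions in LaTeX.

Compute t_(k+1)/t_k: get -3 - 3/k.
A = -3, B = 1, C = k.
Set up (-3)·f(k+1) − (1)·f(k) − (k) = 0.
From deg A=0, deg B=0, deg C=1: d=1.
A polynomial solution: f(k) = -(4*k - 3)/16.
Get s_k = R·t_k = (-3)**k*(3 - 4*k) with R(k) = B(k−1)f(k)/C(k) = -(4*k - 3)/(16*k).
Verify: 16*(-3)**k*k matches t_k.
Evaluate s at k=7 and k=2: 54675 and -45; difference 54720.

Σ = 54720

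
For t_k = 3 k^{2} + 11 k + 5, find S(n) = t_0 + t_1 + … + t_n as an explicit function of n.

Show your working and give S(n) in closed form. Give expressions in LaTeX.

Ratio r(k) = (3*k**2 + 17*k + 19)/(3*k**2 + 11*k + 5).
A = 1, B = 1, C = k**2 + 11*k/3 + 5/3.
Solve (1)·f(k+1) − (1)·f(k) = k**2 + 11*k/3 + 5/3.
Bound: deg f ≤ 3.
Solving with deg f ≤ 3: f(k) = k**2*(k + 4)/3.
Get s_k = R·t_k = k**2*(k + 4) with R(k) = B(k−1)f(k)/C(k) = k**2*(k + 4)/(3*k**2 + 11*k + 5).
Verify: 3*k**2 + 11*k + 5 matches t_k.
Evaluate: s_(n+1) = n**3 + 7*n**2 + 11*n + 5; subtract s_(0) = 0 ⇒ S(n) = n**3 + 7*n**2 + 11*n + 5.

S(n) = n^{3} + 7 n^{2} + 11 n + 5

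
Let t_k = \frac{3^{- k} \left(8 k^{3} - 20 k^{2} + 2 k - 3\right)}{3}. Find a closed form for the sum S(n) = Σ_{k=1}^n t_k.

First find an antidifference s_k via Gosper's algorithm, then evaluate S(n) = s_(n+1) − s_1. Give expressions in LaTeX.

r(k) = (8*k**3 + 4*k**2 - 14*k - 13)/(3*(8*k**3 - 20*k**2 + 2*k - 3)) after simplifying.
Gosper form: A/B · C(k+1)/C(k) with A=1/3, B=1, C=k**3 - 5*k**2/2 + k/4 - 3/8.
Set up (1/3)·f(k+1) − (1)·f(k) − (k**3 - 5*k**2/2 + k/4 - 3/8) = 0.
Bound: deg f ≤ 3.
Solving with deg f ≤ 3: f(k) = -3*k*(4*k**2 - 4*k + 3)/8.
So s_k = (B(k−1)f/C)·t_k = (-3*k*(4*k**2 - 4*k + 3)/(8*k**3 - 20*k**2 + 2*k - 3))·t_k = k*(-4*k**2 + 4*k - 3)/3**k.
Δs = (8*k**3 - 20*k**2 + 2*k - 3)/(3*3**k), as required.
Telescope: S(n) = s_(n+1) − s_(1) = 3**(-n - 1)*(-4*n**3 - 8*n**2 - 7*n - 3) − (-1) = 3**(-n - 1)*(3**(n + 1) - 4*n**3 - 8*n**2 - 7*n - 3).

S(n) = 3^{- n - 1} \left(3^{n + 1} - 4 n^{3} - 8 n^{2} - 7 n - 3\right)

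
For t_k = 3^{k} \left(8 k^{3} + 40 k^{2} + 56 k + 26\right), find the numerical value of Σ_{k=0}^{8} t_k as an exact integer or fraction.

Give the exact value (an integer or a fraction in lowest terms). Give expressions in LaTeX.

t_(k+1)/t_k = 3*(4*k**3 + 32*k**2 + 80*k + 65)/(4*k**3 + 20*k**2 + 28*k + 13).
Take A(k)=3, B(k)=1, C(k)=k**3 + 5*k**2 + 7*k + 13/4.
Solve (3)·f(k+1) − (1)·f(k) = k**3 + 5*k**2 + 7*k + 13/4.
d = 3 from the (0,0,3) case.
Match coefficients ⇒ f(k) = (2*k**3 + k**2 + 2*k - 1)/4.
Certificate R = B(k−1)f/C = (2*k**3 + k**2 + 2*k - 1)/(4*k**3 + 20*k**2 + 28*k + 13) gives s_k = 2*3**k*(2*k**3 + k**2 + 2*k - 1).
s_(k+1) − s_k = 3**k*(8*k**3 + 40*k**2 + 56*k + 26) = t_k.
Evaluate s at k=9 and k=0: 61253496 and -2; difference 61253498.

Σ = 61253498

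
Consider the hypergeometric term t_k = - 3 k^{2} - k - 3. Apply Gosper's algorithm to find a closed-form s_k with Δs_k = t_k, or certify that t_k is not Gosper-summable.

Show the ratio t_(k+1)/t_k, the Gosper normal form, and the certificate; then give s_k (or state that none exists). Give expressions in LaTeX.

Step 1: r(k) = (k + 3*(k + 1)**2 + 4)/(3*k**2 + k + 3).
So A=1 and B=1, with C=k**2 + k/3 + 1.
Key eq: (1)·f(k+1) = (1)·f(k) + (k**2 + k/3 + 1).
d = 3 from the (0,0,2) case.
Solve for f: f(k) = k*(k**2 - k + 3)/3 (degree 3 ≤ 3).
Get s_k = R·t_k = k*(-k**2 + k - 3) with R(k) = B(k−1)f(k)/C(k) = k*(k**2 - k + 3)/(3*k**2 + k + 3).
Δs = -3*k**2 - k - 3, as required.

s_k = k \left(- k^{2} + k - 3\right)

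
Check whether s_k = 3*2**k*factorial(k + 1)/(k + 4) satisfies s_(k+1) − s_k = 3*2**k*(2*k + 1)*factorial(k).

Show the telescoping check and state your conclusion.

s_(k+1) = 6*2**k*factorial(k + 2)/(k + 5)
s_(k+1) − s_k = 3*2**k*(2*k**2 + 11*k + 11)*factorial(k + 1)/((k + 4)*(k + 5))
(s_(k+1) − s_k) − t_k = -9*2**k*(2*k**2 + 9*k + 3)*factorial(k)/((k + 4)*(k + 5))

Invalid: residual -9*2**k*(2*k**2 + 9*k + 3)*factorial(k)/((k + 4)*(k + 5)) ≠ 0.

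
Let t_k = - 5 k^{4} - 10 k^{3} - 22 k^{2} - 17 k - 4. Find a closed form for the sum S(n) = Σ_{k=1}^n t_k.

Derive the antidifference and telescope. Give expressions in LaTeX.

S(n) = n \left(- n^{4} - 5 n^{3} - 14 n^{2} - 22 n - 16\right)

t_(k+1)/t_k = (5*k**4 + 30*k**3 + 82*k**2 + 111*k + 58)/(5*k**4 + 10*k**3 + 22*k**2 + 17*k + 4).
Gosper form: A/B · C(k+1)/C(k) with A=1, B=1, C=k**4 + 2*k**3 + 22*k**2/5 + 17*k/5 + 4/5.
Need (1)·f(k+1) − (1)·f(k) = k**4 + 2*k**3 + 22*k**2/5 + 17*k/5 + 4/5.
Bound: deg f ≤ 5.
Coefficient equations give f(k) = k*(k**4 + 4*k**2 - 1)/5.
So s_k = (B(k−1)f/C)·t_k = (k*(k**4 + 4*k**2 - 1)/(5*k**4 + 10*k**3 + 22*k**2 + 17*k + 4))·t_k = -k**5 - 4*k**3 + k.
s_(k+1) − s_k = k**5 + 4*k**3 - (k + 1)**5 - 4*(k + 1)**3 + 1 = t_k.
s_(n+1) = -n**5 - 5*n**4 - 14*n**3 - 22*n**2 - 16*n - 4 and s_(1) = -4, so S(n) = n*(-n**4 - 5*n**3 - 14*n**2 - 22*n - 16).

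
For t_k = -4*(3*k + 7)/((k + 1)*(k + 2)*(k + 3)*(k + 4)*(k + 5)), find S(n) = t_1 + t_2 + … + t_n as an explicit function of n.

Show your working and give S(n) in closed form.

Ratio r(k) = (k + 1)*(3*k + 10)/((k + 6)*(3*k + 7)).
Take A(k)=k + 1, B(k)=k + 6, C(k)=k + 7/3.
f must satisfy (k + 1)·f(k+1) − (k + 5)·f(k) = k + 7/3.
Degrees (1,1,1) ⇒ d ≤ 4.
A polynomial solution: f(k) = k*(k + 2)*(k**2 + 8*k + 19)/36.
R(k) = B(k−1)·f(k)/C(k) = k*(k + 2)*(k + 5)*(k**2 + 8*k + 19)/(12*(3*k + 7)); s_k = R·t_k = k*(-k**2 - 8*k - 19)/(3*(k**3 + 8*k**2 + 19*k + 12)).
Verify: 4*(-3*k - 7)/(k**5 + 15*k**4 + 85*k**3 + 225*k**2 + 274*k + 120) matches t_k.
s_(n+1) = (-n**3 - 11*n**2 - 38*n - 28)/(3*(n**3 + 11*n**2 + 38*n + 40)) and s_(1) = -7/30, so S(n) = n*(-n**2 - 11*n - 38)/(10*(n**3 + 11*n**2 + 38*n + 40)).

S(n) = n*(-n**2 - 11*n - 38)/(10*(n**3 + 11*n**2 + 38*n + 40))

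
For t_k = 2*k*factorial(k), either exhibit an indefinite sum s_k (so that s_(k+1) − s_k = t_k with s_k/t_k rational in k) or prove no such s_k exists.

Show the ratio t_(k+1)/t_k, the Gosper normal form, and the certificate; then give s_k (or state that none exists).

Ratio r(k) = (k + 1)**2/k.
Factor: A=k + 1; B=1; C=k.
f must satisfy (k + 1)·f(k+1) − (1)·f(k) = k.
d = 0 from the (1,0,1) case.
A polynomial solution: f(k) = 1.
R(k) = B(k−1)·f(k)/C(k) = 1/k; s_k = R·t_k = 2*factorial(k).
Δs = 2*k*factorial(k), as required.

s_k = 2*factorial(k)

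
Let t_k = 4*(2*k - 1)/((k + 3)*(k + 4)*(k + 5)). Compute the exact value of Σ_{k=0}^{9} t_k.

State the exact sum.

Σ = 185/546

Step 1: r(k) = (k + 3)*(2*k + 1)/((k + 6)*(2*k - 1)).
A = k + 3, B = k + 6, C = k - 1/2.
f must satisfy (k + 3)·f(k+1) − (k + 5)·f(k) = k - 1/2.
deg f ≤ 2 (via 1,1,1).
Solve for f: f(k) = k*(5*k - 13)/48 (degree 2 ≤ 2).
So s_k = (B(k−1)f/C)·t_k = (k*(k + 5)*(5*k - 13)/(24*(2*k - 1)))·t_k = k*(5*k - 13)/(6*(k + 3)*(k + 4)).
Δs = 4*(2*k - 1)/(k**3 + 12*k**2 + 47*k + 60), as required.
Telescoping: Σ = s_(10) − s_(0) = 185/546 − (0) = 185/546.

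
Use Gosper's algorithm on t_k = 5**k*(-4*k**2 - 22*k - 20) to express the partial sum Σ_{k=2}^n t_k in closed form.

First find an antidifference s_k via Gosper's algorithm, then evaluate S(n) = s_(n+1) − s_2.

Ratio r(k) = 5*(2*k**2 + 15*k + 23)/(2*k**2 + 11*k + 10).
Gosper form: A/B · C(k+1)/C(k) with A=5, B=1, C=k**2 + 11*k/2 + 5.
Set up (5)·f(k+1) − (1)·f(k) − (k**2 + 11*k/2 + 5) = 0.
From deg A=0, deg B=0, deg C=2: d=2.
Coefficient equations give f(k) = k*(k + 3)/4.
Then R = B(k−1)f/C = k*(k + 3)/(2*(2*k**2 + 11*k + 10)), so s_k = R(k)·t_k = 5**k*k*(-k - 3).
Verify: 5**k*(k*(k + 3) - 5*(k + 1)*(k + 4)) matches t_k.
Σ_(k=2)^n t_k = s_(n+1) − s_(2) = (5**(n + 1)*(-n**2 - 5*n - 4)) − (-250), i.e. -5*5**n*n**2 - 25*5**n*n - 20*5**n + 250.

S(n) = -5*5**n*n**2 - 25*5**n*n - 20*5**n + 250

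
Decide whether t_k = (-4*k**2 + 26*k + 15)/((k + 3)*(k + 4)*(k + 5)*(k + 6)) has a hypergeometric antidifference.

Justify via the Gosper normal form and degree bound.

Yes. s_k = k*(4*k + 1)/((k + 3)*(k + 4)*(k + 5)).

Compute t_(k+1)/t_k: get (k + 3)*(26*k - 4*(k + 1)**2 + 41)/((k + 7)*(-4*k**2 + 26*k + 15)).
So A=k + 3 and B=k + 7, with C=k**2 - 13*k/2 - 15/4.
Need (k + 3)·f(k+1) − (k + 6)·f(k) = k**2 - 13*k/2 - 15/4.
Bound: deg f ≤ 3.
Solving with deg f ≤ 3: f(k) = -k*(4*k + 1)/4.
Then R = B(k−1)f/C = -k*(k + 6)*(4*k + 1)/(4*k**2 - 26*k - 15), so s_k = R(k)·t_k = k*(4*k + 1)/((k + 3)*(k + 4)*(k + 5)).
Δs = (-4*k**2 + 26*k + 15)/(k**4 + 18*k**3 + 119*k**2 + 342*k + 360), as required.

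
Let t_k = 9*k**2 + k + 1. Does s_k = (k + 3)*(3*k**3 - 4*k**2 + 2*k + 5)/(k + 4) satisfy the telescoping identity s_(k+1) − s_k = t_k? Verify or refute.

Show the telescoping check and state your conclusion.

s_(k+1) = (3*k**4 + 17*k**3 + 23*k**2 + 18*k + 24)/(k + 5)
s_(k+1) − s_k = (9*k**4 + 76*k**3 + 149*k**2 + 26*k + 21)/(k**2 + 9*k + 20)
(s_(k+1) − s_k) − t_k = (-6*k**3 - 41*k**2 - 3*k + 1)/(k**2 + 9*k + 20)

Invalid: residual (-6*k**3 - 41*k**2 - 3*k + 1)/(k**2 + 9*k + 20) ≠ 0.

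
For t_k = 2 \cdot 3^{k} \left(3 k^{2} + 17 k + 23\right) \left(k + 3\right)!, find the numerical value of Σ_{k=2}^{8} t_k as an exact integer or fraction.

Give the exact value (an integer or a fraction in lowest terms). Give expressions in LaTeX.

Step 1: r(k) = 3*(3*k**3 + 35*k**2 + 135*k + 172)/(3*k**2 + 17*k + 23).
A = 3*k + 12, B = 1, C = k**2 + 17*k/3 + 23/3.
f must satisfy (3*k + 12)·f(k+1) − (1)·f(k) = k**2 + 17*k/3 + 23/3.
From deg A=1, deg B=0, deg C=2: d=1.
Coefficient equations give f(k) = (k + 1)/3.
So s_k = (B(k−1)f/C)·t_k = ((k + 1)/(3*k**2 + 17*k + 23))·t_k = 2*3**k*(k + 1)*factorial(k + 3).
Δs = 2*3**k*(3*k**2 + 17*k + 23)*factorial(k + 3), as required.
Σ_(k=2)^(8) t_k = s_(9) − s_(2) = 188563769856000 − (6480) = 188563769849520.

Σ = 188563769849520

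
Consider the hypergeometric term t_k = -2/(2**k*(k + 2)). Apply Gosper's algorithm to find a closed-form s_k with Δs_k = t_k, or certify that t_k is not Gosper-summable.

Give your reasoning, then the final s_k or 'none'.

none (Gosper's algorithm certifies no s_k)

The ratio is (k + 2)/(2*(k + 3)).
Take A(k)=k/2 + 1, B(k)=k + 3, C(k)=1.
Need (k/2 + 1)·f(k+1) − (k + 2)·f(k) = 1.
Degrees (1,1,0) ⇒ d ≤ -1.
Bound -1 < 0, so the key equation has no polynomial solution.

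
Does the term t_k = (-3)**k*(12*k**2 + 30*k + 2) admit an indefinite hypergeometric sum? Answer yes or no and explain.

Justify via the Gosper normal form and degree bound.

Yes. s_k = (-3)**k*(-3*k**2 - 3*k + 4).

r(k) = 3*(-6*k**2 - 27*k - 22)/(6*k**2 + 15*k + 1) after simplifying.
So A=-3 and B=1, with C=k**2 + 5*k/2 + 1/6.
f must satisfy (-3)·f(k+1) − (1)·f(k) = k**2 + 5*k/2 + 1/6.
d = 2 from the (0,0,2) case.
A polynomial solution: f(k) = -(3*k**2 + 3*k - 4)/12.
Get s_k = R·t_k = (-3)**k*(-3*k**2 - 3*k + 4) with R(k) = B(k−1)f(k)/C(k) = -(3*k**2 + 3*k - 4)/(2*(6*k**2 + 15*k + 1)).
Verify: (-3)**k*(12*k**2 + 30*k + 2) matches t_k.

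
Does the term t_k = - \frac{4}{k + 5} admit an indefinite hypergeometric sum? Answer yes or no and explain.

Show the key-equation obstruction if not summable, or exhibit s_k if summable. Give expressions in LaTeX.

t_(k+1)/t_k = (k + 5)/(k + 6).
Normal form (A,B,C) = (k + 5, k + 6, 1).
Set up (k + 5)·f(k+1) − (k + 5)·f(k) − (1) = 0.
From deg A=1, deg B=1, deg C=0: d=0.
Put f(k) = c0: A·f(k+1) − B(k−1)·f(k) − C = -1; need -1 = 0 — inconsistent ⇒ no f, not summable.

No — t_k has no hypergeometric antidifference.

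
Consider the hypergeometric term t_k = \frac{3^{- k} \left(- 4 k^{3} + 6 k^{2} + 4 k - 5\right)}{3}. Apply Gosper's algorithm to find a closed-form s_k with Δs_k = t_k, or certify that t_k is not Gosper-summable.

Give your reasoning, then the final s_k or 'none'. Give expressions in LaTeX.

Compute t_(k+1)/t_k: get (4*k**3 + 6*k**2 - 4*k - 1)/(3*(4*k**3 - 6*k**2 - 4*k + 5)).
Gosper form: A/B · C(k+1)/C(k) with A=1/3, B=1, C=k**3 - 3*k**2/2 - k + 5/4.
Need (1/3)·f(k+1) − (1)·f(k) = k**3 - 3*k**2/2 - k + 5/4.
deg f ≤ 3 (via 0,0,3).
A polynomial solution: f(k) = -3*(2*k**3 + k + 4)/4.
Certificate R = B(k−1)f/C = -3*(2*k**3 + k + 4)/(4*k**3 - 6*k**2 - 4*k + 5) gives s_k = (2*k**3 + k + 4)/3**k.
Δs = (-4*k**3 + 6*k**2 + 4*k - 5)/(3*3**k), as required.

s_k = 3^{- k} \left(2 k^{3} + k + 4\right)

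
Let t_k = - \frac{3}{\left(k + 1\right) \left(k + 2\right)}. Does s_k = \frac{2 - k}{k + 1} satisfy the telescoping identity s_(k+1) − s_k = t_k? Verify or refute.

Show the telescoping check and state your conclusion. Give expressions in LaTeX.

valid; difference matches t_k

s_(k+1) = (1 - k)/(k + 2)
s_(k+1) − s_k = -3/(k**2 + 3*k + 2)
(s_(k+1) − s_k) − t_k = 0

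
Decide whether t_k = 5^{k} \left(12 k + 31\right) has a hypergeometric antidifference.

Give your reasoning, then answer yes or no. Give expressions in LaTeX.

Compute t_(k+1)/t_k: get 5*(12*k + 43)/(12*k + 31).
Take A(k)=5, B(k)=1, C(k)=k + 31/12.
Need (5)·f(k+1) − (1)·f(k) = k + 31/12.
d = 1 from the (0,0,1) case.
Match coefficients ⇒ f(k) = (3*k + 4)/12.
Then R = B(k−1)f/C = (3*k + 4)/(12*k + 31), so s_k = R(k)·t_k = 5**k*(3*k + 4).
s_(k+1) − s_k = 5**k*(12*k + 31) = t_k.

Yes. s_k = 5^{k} \left(3 k + 4\right).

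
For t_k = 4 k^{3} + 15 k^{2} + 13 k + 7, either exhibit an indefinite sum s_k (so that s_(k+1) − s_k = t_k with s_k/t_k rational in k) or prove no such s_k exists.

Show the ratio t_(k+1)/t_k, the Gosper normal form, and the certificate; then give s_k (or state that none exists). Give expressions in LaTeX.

t_(k+1)/t_k = (4*k**3 + 27*k**2 + 55*k + 39)/(4*k**3 + 15*k**2 + 13*k + 7).
So A=1 and B=1, with C=k**3 + 15*k**2/4 + 13*k/4 + 7/4.
Need (1)·f(k+1) − (1)·f(k) = k**3 + 15*k**2/4 + 13*k/4 + 7/4.
Bound: deg f ≤ 4.
A polynomial solution: f(k) = k*(k**3 + 3*k**2 + 3)/4.
R(k) = B(k−1)·f(k)/C(k) = k*(k**3 + 3*k**2 + 3)/(4*k**3 + 15*k**2 + 13*k + 7); s_k = R·t_k = k*(k**3 + 3*k**2 + 3).
Verify: 4*k**3 + 15*k**2 + 13*k + 7 matches t_k.

s_k = k \left(k^{3} + 3 k^{2} + 3\right)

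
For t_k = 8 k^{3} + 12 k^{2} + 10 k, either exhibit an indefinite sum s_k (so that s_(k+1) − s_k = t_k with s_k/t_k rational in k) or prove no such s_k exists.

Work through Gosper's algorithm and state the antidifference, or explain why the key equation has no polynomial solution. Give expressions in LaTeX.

s_k = k \left(2 k^{3} + k - 3\right)

r(k) = (4*k**3 + 18*k**2 + 29*k + 15)/(k*(4*k**2 + 6*k + 5)) after simplifying.
Factor: A=1; B=1; C=k**3 + 3*k**2/2 + 5*k/4.
Need (1)·f(k+1) − (1)·f(k) = k**3 + 3*k**2/2 + 5*k/4.
Degrees (0,0,3) ⇒ d ≤ 4.
Match coefficients ⇒ f(k) = k*(k - 1)*(2*k**2 + 2*k + 3)/8.
Certificate R = B(k−1)f/C = (k - 1)*(2*k**2 + 2*k + 3)/(2*(4*k**2 + 6*k + 5)) gives s_k = k*(2*k**3 + k - 3).
Δs = 2*k*(4*k**2 + 6*k + 5), as required.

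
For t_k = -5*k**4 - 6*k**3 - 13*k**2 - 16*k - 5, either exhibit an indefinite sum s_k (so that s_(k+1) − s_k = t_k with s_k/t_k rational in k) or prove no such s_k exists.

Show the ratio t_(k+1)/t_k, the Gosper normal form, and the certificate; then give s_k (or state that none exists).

s_k = k*(-k**4 + k**3 - 3*k**2 - 3*k + 1)

t_(k+1)/t_k = (5*k**4 + 26*k**3 + 61*k**2 + 80*k + 45)/(5*k**4 + 6*k**3 + 13*k**2 + 16*k + 5).
Factor: A=1; B=1; C=k**4 + 6*k**3/5 + 13*k**2/5 + 16*k/5 + 1.
f must satisfy (1)·f(k+1) − (1)·f(k) = k**4 + 6*k**3/5 + 13*k**2/5 + 16*k/5 + 1.
Bound: deg f ≤ 5.
Match coefficients ⇒ f(k) = k*(k**4 - k**3 + 3*k**2 + 3*k - 1)/5.
Certificate R = B(k−1)f/C = k*(k**4 - k**3 + 3*k**2 + 3*k - 1)/(5*k**4 + 6*k**3 + 13*k**2 + 16*k + 5) gives s_k = k*(-k**4 + k**3 - 3*k**2 - 3*k + 1).
Δs = -5*k**4 - 6*k**3 - 13*k**2 - 16*k - 5, as required.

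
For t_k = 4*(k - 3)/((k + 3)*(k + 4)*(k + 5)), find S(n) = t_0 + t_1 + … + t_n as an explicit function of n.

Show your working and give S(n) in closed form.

Ratio r(k) = (k - 2)*(k + 3)/((k - 3)*(k + 6)).
Take A(k)=k + 3, B(k)=k + 6, C(k)=k - 3.
Set up (k + 3)·f(k+1) − (k + 5)·f(k) − (k - 3) = 0.
From deg A=1, deg B=1, deg C=1: d=2.
Coefficient equations give f(k) = -k.
Certificate R = B(k−1)f/C = -k*(k + 5)/(k - 3) gives s_k = -4*k/((k + 3)*(k + 4)).
Check: Δs_k = 4*(k - 3)/(k**3 + 12*k**2 + 47*k + 60). ✓
Evaluate: s_(n+1) = 4*(-n - 1)/(n**2 + 9*n + 20); subtract s_(0) = 0 ⇒ S(n) = 4*(-n - 1)/(n**2 + 9*n + 20).

S(n) = 4*(-n - 1)/(n**2 + 9*n + 20)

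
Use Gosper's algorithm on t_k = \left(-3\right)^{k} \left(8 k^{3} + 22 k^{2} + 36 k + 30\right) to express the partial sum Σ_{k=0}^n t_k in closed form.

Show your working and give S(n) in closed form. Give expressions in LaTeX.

r(k) = 3*(-4*k**3 - 23*k**2 - 52*k - 48)/(4*k**3 + 11*k**2 + 18*k + 15) after simplifying.
Factor: A=-3; B=1; C=k**3 + 11*k**2/4 + 9*k/2 + 15/4.
f must satisfy (-3)·f(k+1) − (1)·f(k) = k**3 + 11*k**2/4 + 9*k/2 + 15/4.
Bound: deg f ≤ 3.
A polynomial solution: f(k) = -(2*k**3 + k**2 + 3*k + 3)/8.
Certificate R = B(k−1)f/C = -(2*k**3 + k**2 + 3*k + 3)/(2*(4*k**3 + 11*k**2 + 18*k + 15)) gives s_k = (-3)**k*(-2*k**3 - k**2 - 3*k - 3).
Check: Δs_k = (-3)**k*(8*k**3 + 22*k**2 + 36*k + 30). ✓
Evaluate: s_(n+1) = 3*(-3)**n*(2*n**3 + 7*n**2 + 11*n + 9); subtract s_(0) = -3 ⇒ S(n) = 6*(-3)**n*n**3 + 21*(-3)**n*n**2 + 33*(-3)**n*n + 27*(-3)**n + 3.

S(n) = 6 \left(-3\right)^{n} n^{3} + 21 \left(-3\right)^{n} n^{2} + 33 \left(-3\right)^{n} n + 27 \left(-3\right)^{n} + 3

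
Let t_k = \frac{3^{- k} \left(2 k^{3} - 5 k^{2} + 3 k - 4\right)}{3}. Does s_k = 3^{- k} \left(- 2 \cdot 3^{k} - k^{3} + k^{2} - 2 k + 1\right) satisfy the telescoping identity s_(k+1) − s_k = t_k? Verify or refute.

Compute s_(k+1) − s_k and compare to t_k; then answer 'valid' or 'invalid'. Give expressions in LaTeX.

Valid: the claim telescopes to t_k.

s_(k+1) = (-6*3**k - 2*k - (k + 1)**3 + (k + 1)**2 - 1)/(3*3**k)
s_(k+1) − s_k = (2*k**3 - 5*k**2 + 3*k - 4)/(3*3**k)
(s_(k+1) − s_k) − t_k = 0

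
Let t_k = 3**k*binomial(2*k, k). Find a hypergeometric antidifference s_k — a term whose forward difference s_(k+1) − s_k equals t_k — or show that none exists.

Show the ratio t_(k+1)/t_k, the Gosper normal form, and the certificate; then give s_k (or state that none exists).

not Gosper-summable; s_k does not exist

Compute t_(k+1)/t_k: get 6*(2*k + 1)/(k + 1).
Gosper form: A/B · C(k+1)/C(k) with A=12*k + 6, B=k + 1, C=1.
Need (12*k + 6)·f(k+1) − (k)·f(k) = 1.
deg f ≤ -1 (via 1,1,0).
deg f ≤ -1 is impossible — no certificate.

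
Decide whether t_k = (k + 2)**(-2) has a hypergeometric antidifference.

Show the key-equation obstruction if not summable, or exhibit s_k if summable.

Step 1: r(k) = (k + 2)**2/(k + 3)**2.
Gosper form: A/B · C(k+1)/C(k) with A=k**2 + 4*k + 4, B=k**2 + 6*k + 9, C=1.
Need (k**2 + 4*k + 4)·f(k+1) − (k**2 + 4*k + 4)·f(k) = 1.
From deg A=2, deg B=2, deg C=0: d=0.
Put f(k) = c0: A·f(k+1) − B(k−1)·f(k) − C = -1; need -1 = 0 — inconsistent ⇒ no f, not summable.

No — key equation has no polynomial f.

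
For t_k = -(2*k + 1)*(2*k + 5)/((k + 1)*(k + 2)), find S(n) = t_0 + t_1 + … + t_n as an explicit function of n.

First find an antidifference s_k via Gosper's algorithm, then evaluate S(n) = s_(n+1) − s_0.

S(n) = (-4*n**2 - 9*n - 5)/(n + 2)

Compute t_(k+1)/t_k: get (k + 1)*(2*k + 3)*(2*k + 7)/((k + 3)*(2*k + 1)*(2*k + 5)).
A = k + 1, B = k + 3, C = k**2 + 3*k + 5/4.
f must satisfy (k + 1)·f(k+1) − (k + 2)·f(k) = k**2 + 3*k + 5/4.
Degrees (1,1,2) ⇒ d ≤ 2.
Solving with deg f ≤ 2: f(k) = k*(4*k + 1)/4.
R(k) = B(k−1)·f(k)/C(k) = k*(k + 2)*(4*k + 1)/((2*k + 1)*(2*k + 5)); s_k = R·t_k = k*(-4*k - 1)/(k + 1).
Verify: (-4*k**2 - 12*k - 5)/(k**2 + 3*k + 2) matches t_k.
Telescope: S(n) = s_(n+1) − s_(0) = (-4*n**2 - 9*n - 5)/(n + 2) − (0) = (-4*n**2 - 9*n - 5)/(n + 2).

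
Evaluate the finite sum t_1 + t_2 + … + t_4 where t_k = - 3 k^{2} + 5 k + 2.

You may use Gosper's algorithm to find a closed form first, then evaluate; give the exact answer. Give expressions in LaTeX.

Σ = -32

Compute t_(k+1)/t_k: get (3*k**2 + k - 4)/(3*k**2 - 5*k - 2).
So A=1 and B=1, with C=k**2 - 5*k/3 - 2/3.
f must satisfy (1)·f(k+1) − (1)·f(k) = k**2 - 5*k/3 - 2/3.
d = 3 from the (0,0,2) case.
Coefficient equations give f(k) = k*(k**2 - 4*k + 1)/3.
Then R = B(k−1)f/C = k*(k**2 - 4*k + 1)/((k - 2)*(3*k + 1)), so s_k = R(k)·t_k = k*(-k**2 + 4*k - 1).
Δs = -3*k**2 + 5*k + 2, as required.
Sum = s_(5) − s_(1); s_(5) = -30, s_(1) = 2 ⇒ -32.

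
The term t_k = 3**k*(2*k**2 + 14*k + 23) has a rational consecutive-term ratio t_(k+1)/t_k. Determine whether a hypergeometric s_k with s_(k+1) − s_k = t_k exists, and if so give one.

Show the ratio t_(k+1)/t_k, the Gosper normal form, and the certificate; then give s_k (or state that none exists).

Step 1: r(k) = 3*(2*k**2 + 18*k + 39)/(2*k**2 + 14*k + 23).
Factor: A=3; B=1; C=k**2 + 7*k + 23/2.
Key eq: (3)·f(k+1) = (1)·f(k) + (k**2 + 7*k + 23/2).
deg f ≤ 2 (via 0,0,2).
A polynomial solution: f(k) = (k + 2)**2/2.
Then R = B(k−1)f/C = (k + 2)**2/(2*k**2 + 14*k + 23), so s_k = R(k)·t_k = 3**k*(k**2 + 4*k + 4).
Verify: 3**k*(2*k**2 + 14*k + 23) matches t_k.

s_k = 3**k*(k**2 + 4*k + 4)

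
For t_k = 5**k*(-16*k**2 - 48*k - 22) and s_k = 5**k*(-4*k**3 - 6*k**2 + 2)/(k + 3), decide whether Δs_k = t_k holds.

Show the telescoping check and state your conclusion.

Invalid: residual 5**k*(32*k**3 + 184*k**2 + 328*k + 136)/(k**2 + 7*k + 12) ≠ 0.

s_(k+1) = 5**(k + 1)*(-4*(k + 1)**3 - 6*(k + 1)**2 + 2)/(k + 4)
s_(k+1) − s_k = 5**k*(-16*k**4 - 128*k**3 - 366*k**2 - 402*k - 128)/(k**2 + 7*k + 12)
(s_(k+1) − s_k) − t_k = 5**k*(32*k**3 + 184*k**2 + 328*k + 136)/(k**2 + 7*k + 12)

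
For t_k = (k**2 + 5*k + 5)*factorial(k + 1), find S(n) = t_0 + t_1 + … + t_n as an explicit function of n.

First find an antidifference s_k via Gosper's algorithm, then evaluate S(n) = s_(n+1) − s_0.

Compute t_(k+1)/t_k: get (k + 2)*(5*k + (k + 1)**2 + 10)/(k**2 + 5*k + 5).
Take A(k)=k + 2, B(k)=1, C(k)=k**2 + 5*k + 5.
Set up (k + 2)·f(k+1) − (1)·f(k) − (k**2 + 5*k + 5) = 0.
deg f ≤ 1 (via 1,0,2).
Solving with deg f ≤ 1: f(k) = k + 3.
Certificate R = B(k−1)f/C = (k + 3)/(k**2 + 5*k + 5) gives s_k = (k + 3)*factorial(k + 1).
Check: Δs_k = (k**2 + 5*k + 5)*factorial(k + 1). ✓
s_(n+1) = (n + 4)*factorial(n + 2) and s_(0) = 3, so S(n) = n*factorial(n + 2) + 4*factorial(n + 2) - 3.

S(n) = n*factorial(n + 2) + 4*factorial(n + 2) - 3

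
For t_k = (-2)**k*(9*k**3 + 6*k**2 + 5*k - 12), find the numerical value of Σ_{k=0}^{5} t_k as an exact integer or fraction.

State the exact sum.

t_(k+1)/t_k = 2*(-9*k**3 - 33*k**2 - 44*k - 8)/(9*k**3 + 6*k**2 + 5*k - 12).
A = -2, B = 1, C = k**3 + 2*k**2/3 + 5*k/9 - 4/3.
Key eq: (-2)·f(k+1) = (1)·f(k) + (k**3 + 2*k**2/3 + 5*k/9 - 4/3).
Degrees (0,0,3) ⇒ d ≤ 3.
Solve for f: f(k) = -(3*k**3 - 4*k**2 + k - 4)/9 (degree 3 ≤ 3).
So s_k = (B(k−1)f/C)·t_k = (-(3*k**3 - 4*k**2 + k - 4)/(9*k**3 + 6*k**2 + 5*k - 12))·t_k = (-2)**k*(-3*k**3 + 4*k**2 - k + 4).
s_(k+1) − s_k = (-2)**k*(9*k**3 + 6*k**2 + 5*k - 12) = t_k.
Evaluate s at k=6 and k=0: -32384 and 4; difference -32388.

Σ = -32388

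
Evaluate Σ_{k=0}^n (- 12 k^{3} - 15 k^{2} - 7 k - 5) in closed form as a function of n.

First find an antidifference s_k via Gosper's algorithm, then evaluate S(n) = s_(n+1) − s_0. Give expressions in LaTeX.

S(n) = - 3 n^{4} - 11 n^{3} - 14 n^{2} - 11 n - 5

t_(k+1)/t_k = (12*k**3 + 51*k**2 + 73*k + 39)/(12*k**3 + 15*k**2 + 7*k + 5).
A = 1, B = 1, C = k**3 + 5*k**2/4 + 7*k/12 + 5/12.
Need (1)·f(k+1) − (1)·f(k) = k**3 + 5*k**2/4 + 7*k/12 + 5/12.
deg f ≤ 4 (via 0,0,3).
Solve for f: f(k) = k*(3*k**3 - k**2 - k + 4)/12 (degree 4 ≤ 4).
Certificate R = B(k−1)f/C = k*(3*k**3 - k**2 - k + 4)/(12*k**3 + 15*k**2 + 7*k + 5) gives s_k = k*(-3*k**3 + k**2 + k - 4).
Check: Δs_k = -12*k**3 - 15*k**2 - 7*k - 5. ✓
s_(n+1) = -3*n**4 - 11*n**3 - 14*n**2 - 11*n - 5 and s_(0) = 0, so S(n) = -3*n**4 - 11*n**3 - 14*n**2 - 11*n - 5.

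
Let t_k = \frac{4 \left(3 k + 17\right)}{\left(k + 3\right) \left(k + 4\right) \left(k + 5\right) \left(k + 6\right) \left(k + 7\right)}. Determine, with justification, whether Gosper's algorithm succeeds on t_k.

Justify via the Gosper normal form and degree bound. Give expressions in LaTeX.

Step 1: r(k) = (k + 3)*(3*k + 20)/((k + 8)*(3*k + 17)).
Factor: A=k + 3; B=k + 8; C=k + 17/3.
Need (k + 3)·f(k+1) − (k + 7)·f(k) = k + 17/3.
Bound: deg f ≤ 4.
A polynomial solution: f(k) = k*(k + 5)*(k**2 + 13*k + 54)/216.
Certificate R = B(k−1)f/C = k*(k + 5)*(k + 7)*(k**2 + 13*k + 54)/(72*(3*k + 17)) gives s_k = k*(k**2 + 13*k + 54)/(18*(k**3 + 13*k**2 + 54*k + 72)).
Check: Δs_k = 4*(3*k + 17)/(k**5 + 25*k**4 + 245*k**3 + 1175*k**2 + 2754*k + 2520). ✓

Yes. s_k = \frac{k \left(k^{2} + 13 k + 54\right)}{18 \left(k^{3} + 13 k^{2} + 54 k + 72\right)}.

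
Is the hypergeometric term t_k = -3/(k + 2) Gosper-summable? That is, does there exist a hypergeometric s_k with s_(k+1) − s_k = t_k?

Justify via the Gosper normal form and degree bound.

Ratio r(k) = (k + 2)/(k + 3).
Factor: A=k + 2; B=k + 3; C=1.
f must satisfy (k + 2)·f(k+1) − (k + 2)·f(k) = 1.
deg f ≤ 0 (via 1,1,0).
f = c0 ⇒ A·f(k+1) − B(k−1)·f(k) − C = -1. The system {-1 = 0} is inconsistent; no antidifference.

No; the coefficient equations for f are inconsistent.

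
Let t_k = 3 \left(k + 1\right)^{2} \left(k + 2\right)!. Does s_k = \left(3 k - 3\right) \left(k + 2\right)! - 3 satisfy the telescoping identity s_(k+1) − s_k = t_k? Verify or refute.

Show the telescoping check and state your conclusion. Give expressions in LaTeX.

Valid: the claim telescopes to t_k.

s_(k+1) = 3*k*factorial(k + 3) - 3
s_(k+1) − s_k = 3*(k + 1)**2*factorial(k + 2)
(s_(k+1) − s_k) − t_k = 0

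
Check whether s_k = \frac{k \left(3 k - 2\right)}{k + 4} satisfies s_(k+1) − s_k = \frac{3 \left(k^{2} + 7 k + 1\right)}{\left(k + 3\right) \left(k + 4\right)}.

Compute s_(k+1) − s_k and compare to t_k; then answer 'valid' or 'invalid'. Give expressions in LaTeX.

s_(k+1) = (k + 1)*(3*k + 1)/(k + 5)
s_(k+1) − s_k = (3*k**2 + 27*k + 4)/(k**2 + 9*k + 20)
(s_(k+1) − s_k) − t_k = (-23*k - 3)/(k**3 + 12*k**2 + 47*k + 60)

Invalid: residual \frac{- 23 k - 3}{k^{3} + 12 k^{2} + 47 k + 60} ≠ 0.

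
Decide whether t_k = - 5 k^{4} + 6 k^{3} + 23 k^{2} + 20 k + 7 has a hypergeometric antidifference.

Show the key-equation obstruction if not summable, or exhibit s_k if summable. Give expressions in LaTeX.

Yes. s_k = - k^{5} + 4 k^{4} + 3 k^{3} + k.

r(k) = (5*k**4 + 14*k**3 - 11*k**2 - 64*k - 51)/(5*k**4 - 6*k**3 - 23*k**2 - 20*k - 7) after simplifying.
A = 1, B = 1, C = k**4 - 6*k**3/5 - 23*k**2/5 - 4*k - 7/5.
Solve (1)·f(k+1) − (1)·f(k) = k**4 - 6*k**3/5 - 23*k**2/5 - 4*k - 7/5.
Bound: deg f ≤ 5.
Solve for f: f(k) = k*(k**4 - 4*k**3 - 3*k**2 - 1)/5 (degree 5 ≤ 5).
So s_k = (B(k−1)f/C)·t_k = (k*(k**4 - 4*k**3 - 3*k**2 - 1)/(5*k**4 - 6*k**3 - 23*k**2 - 20*k - 7))·t_k = -k**5 + 4*k**4 + 3*k**3 + k.
Verify: -5*k**4 + 6*k**3 + 23*k**2 + 20*k + 7 matches t_k.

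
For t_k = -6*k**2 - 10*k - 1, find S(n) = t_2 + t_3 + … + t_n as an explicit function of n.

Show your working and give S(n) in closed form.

S(n) = -2*n**3 - 8*n**2 - 7*n + 17

Step 1: r(k) = (6*k**2 + 22*k + 17)/(6*k**2 + 10*k + 1).
Gosper form: A/B · C(k+1)/C(k) with A=1, B=1, C=k**2 + 5*k/3 + 1/6.
f must satisfy (1)·f(k+1) − (1)·f(k) = k**2 + 5*k/3 + 1/6.
From deg A=0, deg B=0, deg C=2: d=3.
A polynomial solution: f(k) = k*(2*k**2 + 2*k - 3)/6.
Certificate R = B(k−1)f/C = k*(2*k**2 + 2*k - 3)/(6*k**2 + 10*k + 1) gives s_k = k*(-2*k**2 - 2*k + 3).
Δs = -6*k**2 - 10*k - 1, as required.
s_(n+1) = -2*n**3 - 8*n**2 - 7*n - 1 and s_(2) = -18, so S(n) = -2*n**3 - 8*n**2 - 7*n + 17.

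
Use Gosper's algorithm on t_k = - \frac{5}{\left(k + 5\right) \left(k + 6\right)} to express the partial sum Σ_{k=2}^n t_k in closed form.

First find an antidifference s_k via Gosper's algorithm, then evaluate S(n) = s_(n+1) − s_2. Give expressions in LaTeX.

S(n) = \frac{5 \left(1 - n\right)}{7 \left(n + 6\right)}

The ratio is (k + 5)/(k + 7).
Take A(k)=k + 5, B(k)=k + 7, C(k)=1.
Need (k + 5)·f(k+1) − (k + 6)·f(k) = 1.
From deg A=1, deg B=1, deg C=0: d=1.
Coefficient equations give f(k) = k/5.
Get s_k = R·t_k = -k/(k + 5) with R(k) = B(k−1)f(k)/C(k) = k*(k + 6)/5.
s_(k+1) − s_k = -5/(k**2 + 11*k + 30) = t_k.
Evaluate: s_(n+1) = (-n - 1)/(n + 6); subtract s_(2) = -2/7 ⇒ S(n) = 5*(1 - n)/(7*(n + 6)).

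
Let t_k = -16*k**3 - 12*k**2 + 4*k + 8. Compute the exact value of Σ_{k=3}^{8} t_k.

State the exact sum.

The ratio is (4*k**3 + 15*k**2 + 17*k + 4)/(4*k**3 + 3*k**2 - k - 2).
Normal form (A,B,C) = (1, 1, k**3 + 3*k**2/4 - k/4 - 1/2).
f must satisfy (1)·f(k+1) − (1)·f(k) = k**3 + 3*k**2/4 - k/4 - 1/2.
d = 4 from the (0,0,3) case.
Solving with deg f ≤ 4: f(k) = k*(k**3 - k**2 - k - 1)/4.
Certificate R = B(k−1)f/C = k*(k**3 - k**2 - k - 1)/(4*k**3 + 3*k**2 - k - 2) gives s_k = 4*k*(-k**3 + k**2 + k + 1).
Check: Δs_k = -16*k**3 - 12*k**2 + 4*k + 8. ✓
Telescoping: Σ = s_(9) − s_(3) = -22968 − (-168) = -22800.

Σ = -22800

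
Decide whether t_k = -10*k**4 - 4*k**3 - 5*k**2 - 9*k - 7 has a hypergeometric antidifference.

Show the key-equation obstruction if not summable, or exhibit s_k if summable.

Yes. s_k = k*(-2*k**4 + 4*k**3 - 3*k**2 - 3*k - 3).

t_(k+1)/t_k = (10*k**4 + 44*k**3 + 77*k**2 + 71*k + 35)/(10*k**4 + 4*k**3 + 5*k**2 + 9*k + 7).
Gosper form: A/B · C(k+1)/C(k) with A=1, B=1, C=k**4 + 2*k**3/5 + k**2/2 + 9*k/10 + 7/10.
Need (1)·f(k+1) − (1)·f(k) = k**4 + 2*k**3/5 + k**2/2 + 9*k/10 + 7/10.
Bound: deg f ≤ 5.
Solving with deg f ≤ 5: f(k) = k*(2*k**4 - 4*k**3 + 3*k**2 + 3*k + 3)/10.
Then R = B(k−1)f/C = k*(2*k**4 - 4*k**3 + 3*k**2 + 3*k + 3)/(10*k**4 + 4*k**3 + 5*k**2 + 9*k + 7), so s_k = R(k)·t_k = k*(-2*k**4 + 4*k**3 - 3*k**2 - 3*k - 3).
Check: Δs_k = -10*k**4 - 4*k**3 - 5*k**2 - 9*k - 7. ✓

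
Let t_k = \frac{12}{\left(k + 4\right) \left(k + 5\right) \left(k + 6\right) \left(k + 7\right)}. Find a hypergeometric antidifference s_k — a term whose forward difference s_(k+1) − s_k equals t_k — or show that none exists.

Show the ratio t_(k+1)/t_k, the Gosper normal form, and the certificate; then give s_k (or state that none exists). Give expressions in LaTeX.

s_k = \frac{k \left(k^{2} + 15 k + 74\right)}{30 \left(k + 4\right) \left(k + 5\right) \left(k + 6\right)}

Step 1: r(k) = (k + 4)/(k + 8).
Normal form (A,B,C) = (k + 4, k + 8, 1).
Need (k + 4)·f(k+1) − (k + 7)·f(k) = 1.
d = 3 from the (1,1,0) case.
Coefficient equations give f(k) = k*(k**2 + 15*k + 74)/360.
Then R = B(k−1)f/C = k*(k + 7)*(k**2 + 15*k + 74)/360, so s_k = R(k)·t_k = k*(k**2 + 15*k + 74)/(30*(k + 4)*(k + 5)*(k + 6)).
Check: Δs_k = 12/(k**4 + 22*k**3 + 179*k**2 + 638*k + 840). ✓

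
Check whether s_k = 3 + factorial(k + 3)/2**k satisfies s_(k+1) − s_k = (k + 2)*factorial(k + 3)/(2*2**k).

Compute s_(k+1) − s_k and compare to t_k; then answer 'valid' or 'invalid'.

valid; difference matches t_k

s_(k+1) = 2**(-k - 1)*factorial(k + 4) + 3
s_(k+1) − s_k = (k + 2)*factorial(k + 3)/(2*2**k)
(s_(k+1) − s_k) − t_k = 0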